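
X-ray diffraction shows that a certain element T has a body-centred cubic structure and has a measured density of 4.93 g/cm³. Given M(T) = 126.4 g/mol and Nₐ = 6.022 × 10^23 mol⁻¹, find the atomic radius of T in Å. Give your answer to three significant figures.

For a BCC cell (Z = 2), a³ = Z·M/(N_A·ρ) = 2 × 126.4 / (6.022 × 10²³ × 4.930) = 8.515 × 10^-23 cm³, so a = 4.399 × 10^-8 cm = 4.399 Å.
Atoms touch along the body diagonal, so √3·a = 4r, so r = 0.4330 × a = 1.91 Å.

1.91 Å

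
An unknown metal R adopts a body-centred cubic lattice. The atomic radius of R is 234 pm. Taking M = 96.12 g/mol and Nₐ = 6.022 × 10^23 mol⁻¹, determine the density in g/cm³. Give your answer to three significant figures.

2.02 g/cm³

In a BCC lattice, atoms touch along the body diagonal, so √3·a = 4r, giving a = 540.4 pm = 5.404 × 10^-8 cm.
With Z = 2, ρ = Z·M/(N_A·a³) = 2 × 96.12 / (6.022 × 10²³ × 1.578 × 10^-22) = 2.023 g/cm³.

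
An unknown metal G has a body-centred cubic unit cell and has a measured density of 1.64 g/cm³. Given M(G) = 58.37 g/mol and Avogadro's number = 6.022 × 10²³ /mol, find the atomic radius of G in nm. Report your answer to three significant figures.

For a BCC cell (Z = 2), a³ = Z·M/(N_A·ρ) = 2 × 58.37 / (6.022 × 10²³ × 1.640) = 1.182 × 10^-22 cm³, so a = 4.908 × 10^-8 cm = 0.4908 nm.
Atoms touch along the body diagonal, so √3·a = 4r, so r = 0.4330 × a = 0.213 nm.

0.213 nm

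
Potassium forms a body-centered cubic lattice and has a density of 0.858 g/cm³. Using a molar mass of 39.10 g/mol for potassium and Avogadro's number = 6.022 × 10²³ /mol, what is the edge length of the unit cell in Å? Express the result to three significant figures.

5.33 Å

With Z = 2 atoms per BCC cell, a³ = Z·M/(N_A·ρ) = 2 × 39.10 / (6.022 × 10²³ × 0.8580 g/cm³) = 1.513 × 10^-22 cm³.
a = (1.513 × 10^-22)^(1/3) = 5.329 × 10^-8 cm = 5.33 Å.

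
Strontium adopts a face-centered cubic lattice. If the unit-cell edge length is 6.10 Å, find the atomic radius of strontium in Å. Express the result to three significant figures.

In an FCC lattice, atoms touch along the face diagonal, so √2·a = 4r.
r = √2·a/4 = 1.4142 × 6.10 / 4 = 2.16 Å.

2.16 Å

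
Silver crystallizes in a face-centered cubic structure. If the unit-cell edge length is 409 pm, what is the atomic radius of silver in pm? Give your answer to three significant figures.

145 pm

In an FCC lattice, atoms touch along the face diagonal, so √2·a = 4r.
r = √2·a/4 = 1.4142 × 409 / 4 = 145 pm.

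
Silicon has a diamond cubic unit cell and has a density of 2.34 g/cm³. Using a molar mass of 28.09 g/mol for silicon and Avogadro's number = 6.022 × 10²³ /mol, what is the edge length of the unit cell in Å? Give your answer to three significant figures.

With Z = 8 atoms per diamond cubic cell, a³ = Z·M/(N_A·ρ) = 8 × 28.09 / (6.022 × 10²³ × 2.340 g/cm³) = 1.595 × 10^-22 cm³.
a = (1.595 × 10^-22)^(1/3) = 5.423 × 10^-8 cm = 5.42 Å.

5.42 Å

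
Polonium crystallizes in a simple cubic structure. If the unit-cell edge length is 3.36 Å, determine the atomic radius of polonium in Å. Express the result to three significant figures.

1.68 Å

In a simple cubic lattice, atoms touch along the cell edge, so a = 2r.
r = a/2 = 3.36/2 = 1.68 Å.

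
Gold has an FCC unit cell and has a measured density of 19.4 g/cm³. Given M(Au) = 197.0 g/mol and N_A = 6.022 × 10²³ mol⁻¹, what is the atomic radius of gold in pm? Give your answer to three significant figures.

144 pm

For an FCC cell (Z = 4), a³ = Z·M/(N_A·ρ) = 4 × 197.0 / (6.022 × 10²³ × 19.40) = 6.745 × 10^-23 cm³, so a = 4.071 × 10^-8 cm = 407.1 pm.
Atoms touch along the face diagonal, so √2·a = 4r, so r = 0.3536 × a = 144 pm.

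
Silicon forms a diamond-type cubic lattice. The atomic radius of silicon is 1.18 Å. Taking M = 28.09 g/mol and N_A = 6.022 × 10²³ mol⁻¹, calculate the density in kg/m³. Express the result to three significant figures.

In a diamond cubic lattice, nearest neighbors lie along the body diagonal with √3·a = 8r, giving a = 5.450 Å = 5.450 × 10^-8 cm.
With Z = 8, ρ = Z·M/(N_A·a³) = 8 × 28.09 / (6.022 × 10²³ × 1.619 × 10^-22) = 2.305 g/cm³ = 2300 kg/m³.

2300 kg/m³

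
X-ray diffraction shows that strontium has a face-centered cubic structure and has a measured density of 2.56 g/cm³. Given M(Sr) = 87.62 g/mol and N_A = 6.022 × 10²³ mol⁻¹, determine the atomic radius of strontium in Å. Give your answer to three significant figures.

For an FCC cell (Z = 4), a³ = Z·M/(N_A·ρ) = 4 × 87.62 / (6.022 × 10²³ × 2.560) = 2.273 × 10^-22 cm³, so a = 6.103 × 10^-8 cm = 6.103 Å.
Atoms touch along the face diagonal, so √2·a = 4r, so r = 0.3536 × a = 2.16 Å.

2.16 Å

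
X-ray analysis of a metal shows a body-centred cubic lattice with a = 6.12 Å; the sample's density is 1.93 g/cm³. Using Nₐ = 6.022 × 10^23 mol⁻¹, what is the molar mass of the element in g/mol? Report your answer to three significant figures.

A BCC cell has Z = 2 atoms; a = 6.120 × 10^-8 cm.
M = ρ·N_A·a³/Z = 1.93 × 6.022 × 10²³ × 2.292 × 10^-22 / 2 = 133 g/mol.

133 g/mol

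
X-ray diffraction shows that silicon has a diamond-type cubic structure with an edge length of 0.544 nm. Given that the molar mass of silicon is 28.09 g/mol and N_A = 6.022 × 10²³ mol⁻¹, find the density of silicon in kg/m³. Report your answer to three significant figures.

A diamond cubic unit cell contains Z = 8 atoms.
Cell volume: a³ = (0.544 nm)³ = (5.440 × 10^-8 cm)³ = 1.610 × 10^-22 cm³.
ρ = Z·M/(N_A·a³) = 8 × 28.09 / (6.022 × 10²³ × 1.610 × 10^-22) = 2.318 g/cm³ = 2320 kg/m³.

2320 kg/m³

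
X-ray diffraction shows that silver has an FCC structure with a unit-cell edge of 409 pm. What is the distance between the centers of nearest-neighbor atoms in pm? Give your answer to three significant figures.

289 pm

In an FCC structure, atoms touch along the face diagonal, so √2·a = 4r; the nearest-neighbor distance equals 2r = 0.7071·a.
d = 0.7071 × 409 = 289 pm.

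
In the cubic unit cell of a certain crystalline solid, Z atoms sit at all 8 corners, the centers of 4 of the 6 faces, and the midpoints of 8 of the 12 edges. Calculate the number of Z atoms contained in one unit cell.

5

Corner atoms are shared by 8 cells (1/8 each), face atoms by 2 (1/2 each), edge atoms by 4 (1/4 each).
Net atoms = 8 × 1/8 + 4 × 1/2 + 8 × 1/4 = 1 + 2 + 2 = 5.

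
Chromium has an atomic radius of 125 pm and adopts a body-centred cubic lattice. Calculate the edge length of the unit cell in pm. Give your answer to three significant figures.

In a BCC lattice, atoms touch along the body diagonal, so √3·a = 4r.
a = 4r/√3 = 4 × 125 / 1.7321 = 289 pm.

289 pm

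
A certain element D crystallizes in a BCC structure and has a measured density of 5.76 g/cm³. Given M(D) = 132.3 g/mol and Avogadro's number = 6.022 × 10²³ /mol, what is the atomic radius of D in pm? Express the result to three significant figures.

For a BCC cell (Z = 2), a³ = Z·M/(N_A·ρ) = 2 × 132.3 / (6.022 × 10²³ × 5.760) = 7.628 × 10^-23 cm³, so a = 4.241 × 10^-8 cm = 424.1 pm.
Atoms touch along the body diagonal, so √3·a = 4r, so r = 0.4330 × a = 184 pm.

184 pm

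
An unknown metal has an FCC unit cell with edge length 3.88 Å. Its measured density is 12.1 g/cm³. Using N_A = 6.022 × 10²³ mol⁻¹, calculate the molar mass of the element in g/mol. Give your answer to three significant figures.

106 g/mol

An FCC cell has Z = 4 atoms; a = 3.880 × 10^-8 cm.
M = ρ·N_A·a³/Z = 12.1 × 6.022 × 10²³ × 5.841 × 10^-23 / 4 = 106 g/mol.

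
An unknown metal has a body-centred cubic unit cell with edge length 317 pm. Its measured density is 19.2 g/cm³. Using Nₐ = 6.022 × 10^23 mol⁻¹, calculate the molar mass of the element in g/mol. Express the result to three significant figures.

A BCC cell has Z = 2 atoms; a = 3.170 × 10^-8 cm.
M = ρ·N_A·a³/Z = 19.2 × 6.022 × 10²³ × 3.186 × 10^-23 / 2 = 184 g/mol.

184 g/mol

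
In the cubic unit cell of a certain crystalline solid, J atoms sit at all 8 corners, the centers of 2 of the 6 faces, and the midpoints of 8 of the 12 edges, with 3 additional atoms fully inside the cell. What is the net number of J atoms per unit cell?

Corner atoms are shared by 8 cells (1/8 each), face atoms by 2 (1/2 each), edge atoms by 4 (1/4 each), interior atoms are unshared.
Net atoms = 8 × 1/8 + 2 × 1/2 + 8 × 1/4 + 3 = 1 + 1 + 2 + 3 = 7.

7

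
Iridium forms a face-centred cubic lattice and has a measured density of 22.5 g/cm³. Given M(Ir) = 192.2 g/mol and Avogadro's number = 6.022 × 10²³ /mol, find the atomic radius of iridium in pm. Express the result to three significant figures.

136 pm

For an FCC cell (Z = 4), a³ = Z·M/(N_A·ρ) = 4 × 192.2 / (6.022 × 10²³ × 22.50) = 5.674 × 10^-23 cm³, so a = 3.843 × 10^-8 cm = 384.3 pm.
Atoms touch along the face diagonal, so √2·a = 4r, so r = 0.3536 × a = 136 pm.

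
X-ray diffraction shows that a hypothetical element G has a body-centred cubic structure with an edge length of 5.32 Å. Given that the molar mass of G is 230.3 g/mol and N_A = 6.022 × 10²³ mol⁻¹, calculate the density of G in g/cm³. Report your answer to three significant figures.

A BCC unit cell contains Z = 2 atoms.
Cell volume: a³ = (5.32 Å)³ = (5.320 × 10^-8 cm)³ = 1.506 × 10^-22 cm³.
ρ = Z·M/(N_A·a³) = 2 × 230.3 / (6.022 × 10²³ × 1.506 × 10^-22) = 5.080 g/cm³.

5.08 g/cm³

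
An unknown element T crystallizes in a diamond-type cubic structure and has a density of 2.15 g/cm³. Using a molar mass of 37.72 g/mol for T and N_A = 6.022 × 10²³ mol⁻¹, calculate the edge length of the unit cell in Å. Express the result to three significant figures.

6.15 Å

With Z = 8 atoms per diamond cubic cell, a³ = Z·M/(N_A·ρ) = 8 × 37.72 / (6.022 × 10²³ × 2.150 g/cm³) = 2.331 × 10^-22 cm³.
a = (2.331 × 10^-22)^(1/3) = 6.154 × 10^-8 cm = 6.15 Å.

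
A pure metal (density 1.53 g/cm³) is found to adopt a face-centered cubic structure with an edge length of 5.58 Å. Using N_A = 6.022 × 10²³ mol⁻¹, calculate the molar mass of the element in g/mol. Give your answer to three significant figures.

40.0 g/mol

An FCC cell has Z = 4 atoms; a = 5.580 × 10^-8 cm.
M = ρ·N_A·a³/Z = 1.53 × 6.022 × 10²³ × 1.737 × 10^-22 / 4 = 40.0 g/mol.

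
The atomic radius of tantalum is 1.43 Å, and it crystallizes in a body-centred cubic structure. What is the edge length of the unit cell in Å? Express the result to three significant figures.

In a BCC lattice, atoms touch along the body diagonal, so √3·a = 4r.
a = 4r/√3 = 4 × 1.43 / 1.7321 = 3.30 Å.

3.30 Å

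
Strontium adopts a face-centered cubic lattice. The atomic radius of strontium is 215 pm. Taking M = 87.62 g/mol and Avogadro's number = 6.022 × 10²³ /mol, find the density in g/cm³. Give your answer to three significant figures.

In an FCC lattice, atoms touch along the face diagonal, so √2·a = 4r, giving a = 608.1 pm = 6.081 × 10^-8 cm.
With Z = 4, ρ = Z·M/(N_A·a³) = 4 × 87.62 / (6.022 × 10²³ × 2.249 × 10^-22) = 2.588 g/cm³.

2.59 g/cm³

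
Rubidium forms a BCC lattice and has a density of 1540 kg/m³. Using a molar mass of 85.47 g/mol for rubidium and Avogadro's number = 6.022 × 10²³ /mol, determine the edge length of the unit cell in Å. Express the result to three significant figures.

With Z = 2 atoms per BCC cell, a³ = Z·M/(N_A·ρ) = 2 × 85.47 / (6.022 × 10²³ × 1.540 g/cm³) = 1.843 × 10^-22 cm³.
a = (1.843 × 10^-22)^(1/3) = 5.691 × 10^-8 cm = 5.69 Å.

5.69 Å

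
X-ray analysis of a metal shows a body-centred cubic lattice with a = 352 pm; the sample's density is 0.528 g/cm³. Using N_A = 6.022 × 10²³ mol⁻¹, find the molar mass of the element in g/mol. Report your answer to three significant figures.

6.93 g/mol

A BCC cell has Z = 2 atoms; a = 3.520 × 10^-8 cm.
M = ρ·N_A·a³/Z = 0.528 × 6.022 × 10²³ × 4.361 × 10^-23 / 2 = 6.93 g/mol.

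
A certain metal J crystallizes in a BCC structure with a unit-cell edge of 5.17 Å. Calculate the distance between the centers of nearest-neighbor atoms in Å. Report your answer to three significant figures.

In a BCC structure, atoms touch along the body diagonal, so √3·a = 4r; the nearest-neighbor distance equals 2r = 0.8660·a.
d = 0.8660 × 5.17 = 4.48 Å.

4.48 Å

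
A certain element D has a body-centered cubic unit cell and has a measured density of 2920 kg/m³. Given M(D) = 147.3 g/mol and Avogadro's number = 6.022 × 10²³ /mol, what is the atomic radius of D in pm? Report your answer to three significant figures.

239 pm

For a BCC cell (Z = 2), a³ = Z·M/(N_A·ρ) = 2 × 147.3 / (6.022 × 10²³ × 2.920) = 1.675 × 10^-22 cm³, so a = 5.513 × 10^-8 cm = 551.3 pm.
Atoms touch along the body diagonal, so √3·a = 4r, so r = 0.4330 × a = 239 pm.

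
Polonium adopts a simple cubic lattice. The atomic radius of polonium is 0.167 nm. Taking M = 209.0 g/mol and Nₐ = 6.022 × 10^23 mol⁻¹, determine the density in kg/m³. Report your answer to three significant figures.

In a simple cubic lattice, atoms touch along the cell edge, so a = 2r, giving a = 0.3340 nm = 3.340 × 10^-8 cm.
With Z = 1, ρ = Z·M/(N_A·a³) = 1 × 209.0 / (6.022 × 10²³ × 3.726 × 10^-23) = 9.315 g/cm³ = 9310 kg/m³.

9310 kg/m³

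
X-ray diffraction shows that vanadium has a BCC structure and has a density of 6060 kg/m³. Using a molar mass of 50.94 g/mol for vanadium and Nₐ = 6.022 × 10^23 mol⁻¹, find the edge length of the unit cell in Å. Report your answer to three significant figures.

With Z = 2 atoms per BCC cell, a³ = Z·M/(N_A·ρ) = 2 × 50.94 / (6.022 × 10²³ × 6.060 g/cm³) = 2.792 × 10^-23 cm³.
a = (2.792 × 10^-23)^(1/3) = 3.034 × 10^-8 cm = 3.03 Å.

3.03 Å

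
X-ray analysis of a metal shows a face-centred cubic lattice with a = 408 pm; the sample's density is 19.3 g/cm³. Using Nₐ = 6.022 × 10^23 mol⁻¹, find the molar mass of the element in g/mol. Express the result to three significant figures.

197 g/mol

An FCC cell has Z = 4 atoms; a = 4.080 × 10^-8 cm.
M = ρ·N_A·a³/Z = 19.3 × 6.022 × 10²³ × 6.792 × 10^-23 / 4 = 197 g/mol.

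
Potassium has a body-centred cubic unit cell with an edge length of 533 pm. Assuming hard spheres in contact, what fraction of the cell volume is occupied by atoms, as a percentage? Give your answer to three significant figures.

68.0%

In a BCC lattice atoms touch along the body diagonal, so √3·a = 4r, so r = 0.4330a = 230.8 pm.
Packing fraction = Z·(4/3)πr³ / a³ = 2 × (4/3)π × (230.8)³ / (533)³ = 0.6802 = 68.0%.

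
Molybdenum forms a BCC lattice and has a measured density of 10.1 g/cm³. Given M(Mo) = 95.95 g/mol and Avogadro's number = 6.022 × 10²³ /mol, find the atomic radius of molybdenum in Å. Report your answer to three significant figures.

For a BCC cell (Z = 2), a³ = Z·M/(N_A·ρ) = 2 × 95.95 / (6.022 × 10²³ × 10.10) = 3.155 × 10^-23 cm³, so a = 3.160 × 10^-8 cm = 3.160 Å.
Atoms touch along the body diagonal, so √3·a = 4r, so r = 0.4330 × a = 1.37 Å.

1.37 Å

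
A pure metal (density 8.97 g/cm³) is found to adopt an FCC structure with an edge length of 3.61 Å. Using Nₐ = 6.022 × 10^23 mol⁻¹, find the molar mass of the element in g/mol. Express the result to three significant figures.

63.5 g/mol

An FCC cell has Z = 4 atoms; a = 3.610 × 10^-8 cm.
M = ρ·N_A·a³/Z = 8.97 × 6.022 × 10²³ × 4.705 × 10^-23 / 4 = 63.5 g/mol.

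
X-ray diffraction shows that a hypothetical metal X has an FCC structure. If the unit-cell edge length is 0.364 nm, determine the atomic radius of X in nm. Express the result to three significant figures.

In an FCC lattice, atoms touch along the face diagonal, so √2·a = 4r.
r = √2·a/4 = 1.4142 × 0.364 / 4 = 0.129 nm.

0.129 nm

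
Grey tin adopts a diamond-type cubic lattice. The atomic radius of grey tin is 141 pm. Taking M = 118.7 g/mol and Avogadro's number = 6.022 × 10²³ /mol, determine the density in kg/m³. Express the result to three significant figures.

In a diamond cubic lattice, nearest neighbors lie along the body diagonal with √3·a = 8r, giving a = 651.3 pm = 6.513 × 10^-8 cm.
With Z = 8, ρ = Z·M/(N_A·a³) = 8 × 118.7 / (6.022 × 10²³ × 2.762 × 10^-22) = 5.709 g/cm³ = 5710 kg/m³.

5710 kg/m³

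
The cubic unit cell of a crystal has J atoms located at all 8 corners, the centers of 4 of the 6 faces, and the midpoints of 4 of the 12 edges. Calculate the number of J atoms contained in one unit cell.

4

Corner atoms are shared by 8 cells (1/8 each), face atoms by 2 (1/2 each), edge atoms by 4 (1/4 each).
Net atoms = 8 × 1/8 + 4 × 1/2 + 4 × 1/4 = 1 + 2 + 1 = 4.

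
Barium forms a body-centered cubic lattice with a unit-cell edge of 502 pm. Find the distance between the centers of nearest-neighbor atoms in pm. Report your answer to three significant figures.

435 pm

In a BCC structure, atoms touch along the body diagonal, so √3·a = 4r; the nearest-neighbor distance equals 2r = 0.8660·a.
d = 0.8660 × 502 = 435 pm.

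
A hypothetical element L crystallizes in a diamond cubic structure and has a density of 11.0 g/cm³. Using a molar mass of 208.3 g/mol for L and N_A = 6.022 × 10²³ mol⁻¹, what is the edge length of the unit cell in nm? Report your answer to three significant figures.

0.631 nm

With Z = 8 atoms per diamond cubic cell, a³ = Z·M/(N_A·ρ) = 8 × 208.3 / (6.022 × 10²³ × 11.00 g/cm³) = 2.516 × 10^-22 cm³.
a = (2.516 × 10^-22)^(1/3) = 6.313 × 10^-8 cm = 0.631 nm.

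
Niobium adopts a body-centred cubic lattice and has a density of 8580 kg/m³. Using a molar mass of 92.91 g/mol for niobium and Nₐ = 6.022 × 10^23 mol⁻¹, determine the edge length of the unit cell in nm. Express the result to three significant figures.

With Z = 2 atoms per BCC cell, a³ = Z·M/(N_A·ρ) = 2 × 92.91 / (6.022 × 10²³ × 8.580 g/cm³) = 3.596 × 10^-23 cm³.
a = (3.596 × 10^-23)^(1/3) = 3.301 × 10^-8 cm = 0.330 nm.

0.330 nm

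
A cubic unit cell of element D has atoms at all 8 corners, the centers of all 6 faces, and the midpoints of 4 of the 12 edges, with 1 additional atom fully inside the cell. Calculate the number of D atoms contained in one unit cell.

Corner atoms are shared by 8 cells (1/8 each), face atoms by 2 (1/2 each), edge atoms by 4 (1/4 each), interior atoms are unshared.
Net atoms = 8 × 1/8 + 6 × 1/2 + 4 × 1/4 + 1 = 1 + 3 + 1 + 1 = 6.

6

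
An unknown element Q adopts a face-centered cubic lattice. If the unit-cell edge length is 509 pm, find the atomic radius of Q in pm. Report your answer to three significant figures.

In an FCC lattice, atoms touch along the face diagonal, so √2·a = 4r.
r = √2·a/4 = 1.4142 × 509 / 4 = 180 pm.

180 pm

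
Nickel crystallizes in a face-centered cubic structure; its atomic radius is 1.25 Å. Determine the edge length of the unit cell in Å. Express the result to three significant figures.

3.54 Å

In an FCC lattice, atoms touch along the face diagonal, so √2·a = 4r.
a = 4r/√2 = 4 × 1.25 / 1.4142 = 3.54 Å.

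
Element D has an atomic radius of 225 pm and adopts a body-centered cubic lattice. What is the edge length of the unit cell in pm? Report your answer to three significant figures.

520 pm

In a BCC lattice, atoms touch along the body diagonal, so √3·a = 4r.
a = 4r/√3 = 4 × 225 / 1.7321 = 520 pm.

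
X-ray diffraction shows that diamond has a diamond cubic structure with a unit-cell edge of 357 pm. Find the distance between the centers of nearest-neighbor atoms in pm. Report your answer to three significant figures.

In a diamond cubic structure, nearest neighbors lie along the body diagonal with √3·a = 8r; the nearest-neighbor distance equals 2r = 0.4330·a.
d = 0.4330 × 357 = 155 pm.

155 pm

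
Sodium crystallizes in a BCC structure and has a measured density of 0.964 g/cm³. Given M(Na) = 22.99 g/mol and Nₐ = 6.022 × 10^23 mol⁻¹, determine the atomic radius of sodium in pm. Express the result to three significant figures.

For a BCC cell (Z = 2), a³ = Z·M/(N_A·ρ) = 2 × 22.99 / (6.022 × 10²³ × 0.9640) = 7.920 × 10^-23 cm³, so a = 4.295 × 10^-8 cm = 429.5 pm.
Atoms touch along the body diagonal, so √3·a = 4r, so r = 0.4330 × a = 186 pm.

186 pm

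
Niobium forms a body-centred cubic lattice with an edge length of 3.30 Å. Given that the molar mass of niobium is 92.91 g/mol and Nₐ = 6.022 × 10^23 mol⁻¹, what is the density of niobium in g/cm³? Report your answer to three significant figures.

A BCC unit cell contains Z = 2 atoms.
Cell volume: a³ = (3.30 Å)³ = (3.300 × 10^-8 cm)³ = 3.594 × 10^-23 cm³.
ρ = Z·M/(N_A·a³) = 2 × 92.91 / (6.022 × 10²³ × 3.594 × 10^-23) = 8.586 g/cm³.

8.59 g/cm³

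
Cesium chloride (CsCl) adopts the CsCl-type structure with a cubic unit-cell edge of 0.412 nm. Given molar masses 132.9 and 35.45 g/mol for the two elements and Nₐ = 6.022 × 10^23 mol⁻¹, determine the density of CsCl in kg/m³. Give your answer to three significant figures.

4000 kg/m³

The CsCl-type structure contains Z = 1 formula unit per cell; M(CsCl) = 132.9 + 35.45 = 168.35 g/mol.
a³ = (4.120 × 10^-8 cm)³ = 6.993 × 10^-23 cm³.
ρ = 1 × 168.35 / (6.022 × 10²³ × 6.993 × 10^-23) = 3.997 g/cm³ = 4000 kg/m³.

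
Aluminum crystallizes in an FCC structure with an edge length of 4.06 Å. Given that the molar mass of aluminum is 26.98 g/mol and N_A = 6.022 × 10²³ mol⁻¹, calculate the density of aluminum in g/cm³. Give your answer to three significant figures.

An FCC unit cell contains Z = 4 atoms.
Cell volume: a³ = (4.06 Å)³ = (4.060 × 10^-8 cm)³ = 6.692 × 10^-23 cm³.
ρ = Z·M/(N_A·a³) = 4 × 26.98 / (6.022 × 10²³ × 6.692 × 10^-23) = 2.678 g/cm³.

2.68 g/cm³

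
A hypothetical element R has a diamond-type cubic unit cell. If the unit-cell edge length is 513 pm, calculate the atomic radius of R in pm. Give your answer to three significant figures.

111 pm

In a diamond cubic lattice, nearest neighbors lie along the body diagonal with √3·a = 8r.
r = √3·a/8 = 1.7321 × 513 / 8 = 111 pm.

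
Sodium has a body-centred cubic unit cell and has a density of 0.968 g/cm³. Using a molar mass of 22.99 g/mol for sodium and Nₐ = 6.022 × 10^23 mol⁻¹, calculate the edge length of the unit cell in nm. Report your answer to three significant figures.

0.429 nm

With Z = 2 atoms per BCC cell, a³ = Z·M/(N_A·ρ) = 2 × 22.99 / (6.022 × 10²³ × 0.9680 g/cm³) = 7.888 × 10^-23 cm³.
a = (7.888 × 10^-23)^(1/3) = 4.289 × 10^-8 cm = 0.429 nm.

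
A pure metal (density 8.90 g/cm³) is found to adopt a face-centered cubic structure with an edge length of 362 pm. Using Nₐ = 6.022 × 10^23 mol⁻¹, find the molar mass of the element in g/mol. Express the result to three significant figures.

An FCC cell has Z = 4 atoms; a = 3.620 × 10^-8 cm.
M = ρ·N_A·a³/Z = 8.90 × 6.022 × 10²³ × 4.744 × 10^-23 / 4 = 63.6 g/mol.

63.6 g/mol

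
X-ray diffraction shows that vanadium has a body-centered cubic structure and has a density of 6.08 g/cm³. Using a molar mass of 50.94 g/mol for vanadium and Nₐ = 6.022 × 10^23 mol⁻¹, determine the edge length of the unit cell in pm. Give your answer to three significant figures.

303 pm

With Z = 2 atoms per BCC cell, a³ = Z·M/(N_A·ρ) = 2 × 50.94 / (6.022 × 10²³ × 6.080 g/cm³) = 2.783 × 10^-23 cm³.
a = (2.783 × 10^-23)^(1/3) = 3.030 × 10^-8 cm = 303 pm.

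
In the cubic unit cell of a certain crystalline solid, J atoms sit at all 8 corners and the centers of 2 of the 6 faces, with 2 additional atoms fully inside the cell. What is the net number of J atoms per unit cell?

Corner atoms are shared by 8 cells (1/8 each), face atoms by 2 (1/2 each), interior atoms are unshared.
Net atoms = 8 × 1/8 + 2 × 1/2 + 2 = 1 + 1 + 2 = 4.

4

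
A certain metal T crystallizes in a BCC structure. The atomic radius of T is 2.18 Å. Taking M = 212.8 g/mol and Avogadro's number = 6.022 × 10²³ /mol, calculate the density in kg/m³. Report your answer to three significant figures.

In a BCC lattice, atoms touch along the body diagonal, so √3·a = 4r, giving a = 5.034 Å = 5.034 × 10^-8 cm.
With Z = 2, ρ = Z·M/(N_A·a³) = 2 × 212.8 / (6.022 × 10²³ × 1.276 × 10^-22) = 5.539 g/cm³ = 5540 kg/m³.

5540 kg/m³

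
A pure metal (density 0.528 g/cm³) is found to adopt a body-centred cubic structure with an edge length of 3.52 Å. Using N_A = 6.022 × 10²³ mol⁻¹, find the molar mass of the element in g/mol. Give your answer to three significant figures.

6.93 g/mol

A BCC cell has Z = 2 atoms; a = 3.520 × 10^-8 cm.
M = ρ·N_A·a³/Z = 0.528 × 6.022 × 10²³ × 4.361 × 10^-23 / 2 = 6.93 g/mol.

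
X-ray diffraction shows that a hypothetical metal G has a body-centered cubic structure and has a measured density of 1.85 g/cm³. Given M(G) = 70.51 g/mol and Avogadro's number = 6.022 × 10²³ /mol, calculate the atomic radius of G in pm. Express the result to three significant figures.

For a BCC cell (Z = 2), a³ = Z·M/(N_A·ρ) = 2 × 70.51 / (6.022 × 10²³ × 1.850) = 1.266 × 10^-22 cm³, so a = 5.021 × 10^-8 cm = 502.1 pm.
Atoms touch along the body diagonal, so √3·a = 4r, so r = 0.4330 × a = 217 pm.

217 pm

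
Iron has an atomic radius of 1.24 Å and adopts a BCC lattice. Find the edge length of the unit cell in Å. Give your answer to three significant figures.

In a BCC lattice, atoms touch along the body diagonal, so √3·a = 4r.
a = 4r/√3 = 4 × 1.24 / 1.7321 = 2.86 Å.

2.86 Å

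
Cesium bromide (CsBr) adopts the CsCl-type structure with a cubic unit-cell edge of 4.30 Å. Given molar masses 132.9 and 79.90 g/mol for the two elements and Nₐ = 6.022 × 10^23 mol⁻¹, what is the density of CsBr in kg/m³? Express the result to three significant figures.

4440 kg/m³

The CsCl-type structure contains Z = 1 formula unit per cell; M(CsBr) = 132.9 + 79.90 = 212.8 g/mol.
a³ = (4.300 × 10^-8 cm)³ = 7.951 × 10^-23 cm³.
ρ = 1 × 212.8 / (6.022 × 10²³ × 7.951 × 10^-23) = 4.445 g/cm³ = 4440 kg/m³.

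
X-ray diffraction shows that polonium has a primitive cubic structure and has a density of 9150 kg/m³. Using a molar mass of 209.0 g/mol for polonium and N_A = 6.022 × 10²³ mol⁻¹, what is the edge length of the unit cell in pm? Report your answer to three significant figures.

With Z = 1 atom per simple cubic cell, a³ = Z·M/(N_A·ρ) = 1 × 209.0 / (6.022 × 10²³ × 9.150 g/cm³) = 3.793 × 10^-23 cm³.
a = (3.793 × 10^-23)^(1/3) = 3.360 × 10^-8 cm = 336 pm.

336 pm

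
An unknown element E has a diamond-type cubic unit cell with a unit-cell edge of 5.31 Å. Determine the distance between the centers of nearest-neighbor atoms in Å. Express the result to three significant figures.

2.30 Å

In a diamond cubic structure, nearest neighbors lie along the body diagonal with √3·a = 8r; the nearest-neighbor distance equals 2r = 0.4330·a.
d = 0.4330 × 5.31 = 2.30 Å.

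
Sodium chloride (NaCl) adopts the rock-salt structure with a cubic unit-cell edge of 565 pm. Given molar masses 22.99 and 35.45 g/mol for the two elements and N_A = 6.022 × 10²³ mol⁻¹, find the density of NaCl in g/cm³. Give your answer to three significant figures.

The rock-salt structure contains Z = 4 formula units per cell; M(NaCl) = 22.99 + 35.45 = 58.44 g/mol.
a³ = (5.650 × 10^-8 cm)³ = 1.804 × 10^-22 cm³.
ρ = 4 × 58.44 / (6.022 × 10²³ × 1.804 × 10^-22) = 2.152 g/cm³.

2.15 g/cm³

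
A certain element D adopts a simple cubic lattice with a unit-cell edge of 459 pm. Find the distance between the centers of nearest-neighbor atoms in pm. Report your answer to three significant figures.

459 pm

In a simple cubic structure, atoms touch along the cell edge, so a = 2r; the nearest-neighbor distance equals 2r = 1.000·a.
d = 1.000 × 459 = 459 pm.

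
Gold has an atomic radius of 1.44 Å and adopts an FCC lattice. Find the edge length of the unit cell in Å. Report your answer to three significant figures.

In an FCC lattice, atoms touch along the face diagonal, so √2·a = 4r.
a = 4r/√2 = 4 × 1.44 / 1.4142 = 4.07 Å.

4.07 Å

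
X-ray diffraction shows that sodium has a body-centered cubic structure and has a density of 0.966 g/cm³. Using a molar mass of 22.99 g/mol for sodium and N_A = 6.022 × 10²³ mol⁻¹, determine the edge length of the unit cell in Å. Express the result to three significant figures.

With Z = 2 atoms per BCC cell, a³ = Z·M/(N_A·ρ) = 2 × 22.99 / (6.022 × 10²³ × 0.9660 g/cm³) = 7.904 × 10^-23 cm³.
a = (7.904 × 10^-23)^(1/3) = 4.292 × 10^-8 cm = 4.29 Å.

4.29 Å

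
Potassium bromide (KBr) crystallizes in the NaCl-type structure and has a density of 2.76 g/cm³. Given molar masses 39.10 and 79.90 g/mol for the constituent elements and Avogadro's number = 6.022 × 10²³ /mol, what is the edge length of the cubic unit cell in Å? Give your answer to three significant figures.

6.59 Å

M(KBr) = 119.0 g/mol; Z = 4 formula units per cell.
a³ = Z·M/(N_A·ρ) = 4 × 119.0 / (6.022 × 10²³ × 2.76) = 2.864 × 10^-22 cm³, so a = 6.592 × 10^-8 cm = 6.59 Å.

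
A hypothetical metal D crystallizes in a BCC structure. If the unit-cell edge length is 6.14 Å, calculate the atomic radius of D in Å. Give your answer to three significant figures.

In a BCC lattice, atoms touch along the body diagonal, so √3·a = 4r.
r = √3·a/4 = 1.7321 × 6.14 / 4 = 2.66 Å.

2.66 Å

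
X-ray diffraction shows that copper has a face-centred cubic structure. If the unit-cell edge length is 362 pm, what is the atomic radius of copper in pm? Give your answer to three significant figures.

In an FCC lattice, atoms touch along the face diagonal, so √2·a = 4r.
r = √2·a/4 = 1.4142 × 362 / 4 = 128 pm.

128 pm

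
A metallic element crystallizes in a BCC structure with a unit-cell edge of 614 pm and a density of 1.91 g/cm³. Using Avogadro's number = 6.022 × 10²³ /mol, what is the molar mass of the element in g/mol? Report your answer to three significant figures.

A BCC cell has Z = 2 atoms; a = 6.140 × 10^-8 cm.
M = ρ·N_A·a³/Z = 1.91 × 6.022 × 10²³ × 2.315 × 10^-22 / 2 = 133 g/mol.

133 g/mol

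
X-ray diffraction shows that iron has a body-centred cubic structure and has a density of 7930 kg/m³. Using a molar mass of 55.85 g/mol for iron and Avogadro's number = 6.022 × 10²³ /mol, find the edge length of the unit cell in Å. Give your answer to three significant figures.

With Z = 2 atoms per BCC cell, a³ = Z·M/(N_A·ρ) = 2 × 55.85 / (6.022 × 10²³ × 7.930 g/cm³) = 2.339 × 10^-23 cm³.
a = (2.339 × 10^-23)^(1/3) = 2.860 × 10^-8 cm = 2.86 Å.

2.86 Å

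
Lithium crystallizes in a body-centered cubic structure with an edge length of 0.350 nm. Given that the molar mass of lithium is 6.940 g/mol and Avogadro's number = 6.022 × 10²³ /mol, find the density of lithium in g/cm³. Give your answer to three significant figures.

0.538 g/cm³

A BCC unit cell contains Z = 2 atoms.
Cell volume: a³ = (0.350 nm)³ = (3.500 × 10^-8 cm)³ = 4.287 × 10^-23 cm³.
ρ = Z·M/(N_A·a³) = 2 × 6.940 / (6.022 × 10²³ × 4.287 × 10^-23) = 0.5376 g/cm³.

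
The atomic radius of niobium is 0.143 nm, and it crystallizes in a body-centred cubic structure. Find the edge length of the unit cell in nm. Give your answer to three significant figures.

0.330 nm

In a BCC lattice, atoms touch along the body diagonal, so √3·a = 4r.
a = 4r/√3 = 4 × 0.143 / 1.7321 = 0.330 nm.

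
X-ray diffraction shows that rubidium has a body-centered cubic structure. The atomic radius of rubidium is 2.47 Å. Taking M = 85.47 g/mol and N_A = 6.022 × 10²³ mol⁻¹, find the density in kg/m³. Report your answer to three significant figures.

In a BCC lattice, atoms touch along the body diagonal, so √3·a = 4r, giving a = 5.704 Å = 5.704 × 10^-8 cm.
With Z = 2, ρ = Z·M/(N_A·a³) = 2 × 85.47 / (6.022 × 10²³ × 1.856 × 10^-22) = 1.529 g/cm³ = 1530 kg/m³.

1530 kg/m³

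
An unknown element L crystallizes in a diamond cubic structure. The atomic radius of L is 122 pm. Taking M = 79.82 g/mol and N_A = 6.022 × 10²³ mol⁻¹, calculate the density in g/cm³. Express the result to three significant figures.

In a diamond cubic lattice, nearest neighbors lie along the body diagonal with √3·a = 8r, giving a = 563.5 pm = 5.635 × 10^-8 cm.
With Z = 8, ρ = Z·M/(N_A·a³) = 8 × 79.82 / (6.022 × 10²³ × 1.789 × 10^-22) = 5.926 g/cm³.

5.93 g/cm³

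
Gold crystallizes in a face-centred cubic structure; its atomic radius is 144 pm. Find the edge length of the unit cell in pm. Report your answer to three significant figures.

In an FCC lattice, atoms touch along the face diagonal, so √2·a = 4r.
a = 4r/√2 = 4 × 144 / 1.4142 = 407 pm.

407 pm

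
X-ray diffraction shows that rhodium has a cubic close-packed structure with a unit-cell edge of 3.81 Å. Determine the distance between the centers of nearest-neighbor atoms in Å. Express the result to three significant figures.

2.69 Å

In an FCC structure, atoms touch along the face diagonal, so √2·a = 4r; the nearest-neighbor distance equals 2r = 0.7071·a.
d = 0.7071 × 3.81 = 2.69 Å.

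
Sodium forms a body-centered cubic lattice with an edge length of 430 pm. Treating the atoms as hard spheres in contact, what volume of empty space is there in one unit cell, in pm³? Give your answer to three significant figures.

In a BCC lattice atoms touch along the body diagonal, so √3·a = 4r, so r = 0.4330a = 186.2 pm.
V_cell = a³ = 7.951 × 10^7 pm³; V_atoms = 2 × (4/3)πr³ = 5.408 × 10^7 pm³.
Empty space = 7.951 × 10^7 − 5.408 × 10^7 = 2.54 × 10^7 pm³.

2.54 × 10^7 pm³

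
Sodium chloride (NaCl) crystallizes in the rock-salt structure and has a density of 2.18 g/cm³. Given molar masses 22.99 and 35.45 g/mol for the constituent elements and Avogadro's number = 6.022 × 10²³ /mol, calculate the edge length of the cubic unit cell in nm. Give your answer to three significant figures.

0.563 nm

M(NaCl) = 58.44 g/mol; Z = 4 formula units per cell.
a³ = Z·M/(N_A·ρ) = 4 × 58.44 / (6.022 × 10²³ × 2.18) = 1.781 × 10^-22 cm³, so a = 5.626 × 10^-8 cm = 0.563 nm.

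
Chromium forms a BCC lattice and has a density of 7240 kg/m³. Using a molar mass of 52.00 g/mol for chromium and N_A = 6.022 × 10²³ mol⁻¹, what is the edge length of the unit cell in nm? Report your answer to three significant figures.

0.288 nm

With Z = 2 atoms per BCC cell, a³ = Z·M/(N_A·ρ) = 2 × 52.00 / (6.022 × 10²³ × 7.240 g/cm³) = 2.385 × 10^-23 cm³.
a = (2.385 × 10^-23)^(1/3) = 2.879 × 10^-8 cm = 0.288 nm.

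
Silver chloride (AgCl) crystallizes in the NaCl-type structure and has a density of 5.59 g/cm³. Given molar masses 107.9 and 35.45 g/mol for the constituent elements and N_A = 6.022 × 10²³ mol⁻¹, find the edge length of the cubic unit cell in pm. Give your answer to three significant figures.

554 pm

M(AgCl) = 143.35 g/mol; Z = 4 formula units per cell.
a³ = Z·M/(N_A·ρ) = 4 × 143.35 / (6.022 × 10²³ × 5.59) = 1.703 × 10^-22 cm³, so a = 5.543 × 10^-8 cm = 554 pm.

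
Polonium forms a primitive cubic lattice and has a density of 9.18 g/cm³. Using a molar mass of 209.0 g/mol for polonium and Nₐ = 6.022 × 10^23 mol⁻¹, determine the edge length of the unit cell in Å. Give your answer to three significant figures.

3.36 Å

With Z = 1 atom per simple cubic cell, a³ = Z·M/(N_A·ρ) = 1 × 209.0 / (6.022 × 10²³ × 9.180 g/cm³) = 3.781 × 10^-23 cm³.
a = (3.781 × 10^-23)^(1/3) = 3.356 × 10^-8 cm = 3.36 Å.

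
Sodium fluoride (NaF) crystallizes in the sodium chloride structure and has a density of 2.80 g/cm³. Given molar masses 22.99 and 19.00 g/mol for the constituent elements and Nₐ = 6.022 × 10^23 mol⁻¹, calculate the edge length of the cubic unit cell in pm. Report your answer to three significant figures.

M(NaF) = 41.99 g/mol; Z = 4 formula units per cell.
a³ = Z·M/(N_A·ρ) = 4 × 41.99 / (6.022 × 10²³ × 2.80) = 9.961 × 10^-23 cm³, so a = 4.636 × 10^-8 cm = 464 pm.

464 pm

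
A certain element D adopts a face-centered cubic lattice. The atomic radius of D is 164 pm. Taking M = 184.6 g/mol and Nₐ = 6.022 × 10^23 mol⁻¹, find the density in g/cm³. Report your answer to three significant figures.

12.3 g/cm³

In an FCC lattice, atoms touch along the face diagonal, so √2·a = 4r, giving a = 463.9 pm = 4.639 × 10^-8 cm.
With Z = 4, ρ = Z·M/(N_A·a³) = 4 × 184.6 / (6.022 × 10²³ × 9.981 × 10^-23) = 12.29 g/cm³.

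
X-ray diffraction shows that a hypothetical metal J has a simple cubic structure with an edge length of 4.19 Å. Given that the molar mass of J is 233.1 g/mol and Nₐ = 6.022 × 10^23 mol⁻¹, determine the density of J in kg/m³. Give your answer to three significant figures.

5260 kg/m³

A simple cubic unit cell contains Z = 1 atom.
Cell volume: a³ = (4.19 Å)³ = (4.190 × 10^-8 cm)³ = 7.356 × 10^-23 cm³.
ρ = Z·M/(N_A·a³) = 1 × 233.1 / (6.022 × 10²³ × 7.356 × 10^-23) = 5.262 g/cm³ = 5260 kg/m³.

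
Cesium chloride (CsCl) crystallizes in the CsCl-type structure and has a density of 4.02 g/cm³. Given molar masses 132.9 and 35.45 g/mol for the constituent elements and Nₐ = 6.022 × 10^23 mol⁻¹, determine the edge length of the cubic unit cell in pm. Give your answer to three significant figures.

411 pm

M(CsCl) = 168.35 g/mol; Z = 1 formula unit per cell.
a³ = Z·M/(N_A·ρ) = 1 × 168.35 / (6.022 × 10²³ × 4.02) = 6.954 × 10^-23 cm³, so a = 4.112 × 10^-8 cm = 411 pm.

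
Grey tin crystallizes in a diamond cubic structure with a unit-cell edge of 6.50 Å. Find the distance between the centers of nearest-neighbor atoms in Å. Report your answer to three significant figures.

2.81 Å

In a diamond cubic structure, nearest neighbors lie along the body diagonal with √3·a = 8r; the nearest-neighbor distance equals 2r = 0.4330·a.
d = 0.4330 × 6.50 = 2.81 Å.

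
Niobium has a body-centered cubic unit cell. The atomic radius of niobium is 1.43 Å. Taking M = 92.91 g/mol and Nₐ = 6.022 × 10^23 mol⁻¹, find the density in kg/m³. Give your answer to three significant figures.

8570 kg/m³

In a BCC lattice, atoms touch along the body diagonal, so √3·a = 4r, giving a = 3.302 Å = 3.302 × 10^-8 cm.
With Z = 2, ρ = Z·M/(N_A·a³) = 2 × 92.91 / (6.022 × 10²³ × 3.602 × 10^-23) = 8.567 g/cm³ = 8570 kg/m³.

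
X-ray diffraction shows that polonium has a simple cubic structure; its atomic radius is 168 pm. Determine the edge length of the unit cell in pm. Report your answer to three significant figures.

In a simple cubic lattice, atoms touch along the cell edge, so a = 2r.
a = 2r = 2 × 168 = 336 pm.

336 pm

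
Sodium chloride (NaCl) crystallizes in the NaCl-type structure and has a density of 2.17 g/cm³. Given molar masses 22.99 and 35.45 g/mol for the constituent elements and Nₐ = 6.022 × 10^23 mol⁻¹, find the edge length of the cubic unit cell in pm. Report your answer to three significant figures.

563 pm

M(NaCl) = 58.44 g/mol; Z = 4 formula units per cell.
a³ = Z·M/(N_A·ρ) = 4 × 58.44 / (6.022 × 10²³ × 2.17) = 1.789 × 10^-22 cm³, so a = 5.635 × 10^-8 cm = 563 pm.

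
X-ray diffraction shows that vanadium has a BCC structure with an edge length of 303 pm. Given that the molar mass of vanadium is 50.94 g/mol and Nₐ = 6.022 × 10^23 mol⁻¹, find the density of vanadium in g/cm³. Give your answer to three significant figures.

A BCC unit cell contains Z = 2 atoms.
Cell volume: a³ = (303 pm)³ = (3.030 × 10^-8 cm)³ = 2.782 × 10^-23 cm³.
ρ = Z·M/(N_A·a³) = 2 × 50.94 / (6.022 × 10²³ × 2.782 × 10^-23) = 6.082 g/cm³.

6.08 g/cm³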